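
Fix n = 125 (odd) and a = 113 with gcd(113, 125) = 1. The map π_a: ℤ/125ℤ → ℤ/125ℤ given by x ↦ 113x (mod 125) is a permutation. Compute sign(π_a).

Trace 61: π^k(61) = [61, 18, 34, 92, 21, 123, 24] for k=0..6.
4 cycles of lengths [100, 20, 4, 1].
125 − 4 = 121 transpositions; sign(π) = (−1)^121 = -1.
Zolotarev: (113|125) = -1, matching the cycle-count sign.

-1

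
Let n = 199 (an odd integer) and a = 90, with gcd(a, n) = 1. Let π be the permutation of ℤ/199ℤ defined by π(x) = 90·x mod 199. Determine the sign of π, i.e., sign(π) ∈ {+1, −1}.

+1

Start at x=114: 114 → 111 → 40 → 18 → 28 → 132 → 139 → … (one orbit).
7 cycles of lengths [33, 33, 33, 33, 33, 33, 1].
With 7 cycles on 199 points, sign = (−1)^{199−7} = +1.
Zolotarev: (90|199) = +1, matching the cycle-count sign.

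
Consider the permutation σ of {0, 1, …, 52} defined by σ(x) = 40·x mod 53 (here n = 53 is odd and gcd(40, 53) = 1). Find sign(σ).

Trace 7: π^k(7) = [7, 15, 17, 44, 11, 16, 4] for k=0..6.
The orbit structure of x ↦ 40x mod 53: 3 orbits of sizes [26, 26, 1].
With 3 cycles on 53 points, sign = (−1)^{53−3} = +1.
(40|53)_J = +1 (Zolotarev's lemma cross-check).

+1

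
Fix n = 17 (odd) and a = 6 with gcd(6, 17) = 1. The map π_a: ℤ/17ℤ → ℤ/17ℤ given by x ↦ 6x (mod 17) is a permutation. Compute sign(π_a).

Start at x=12: 12 → 4 → 7 → 8 → 14 → 16 → 11 → … (one orbit).
The orbit structure of x ↦ 6x mod 17: 2 orbits of sizes [16, 1].
sign(π) = (−1)^{n − #cycles} = (−1)^{17−2} = (−1)^15 = -1.

-1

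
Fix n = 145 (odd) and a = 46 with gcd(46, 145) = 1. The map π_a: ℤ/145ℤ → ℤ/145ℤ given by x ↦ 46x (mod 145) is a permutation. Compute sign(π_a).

Trace 46: π^k(46) = [46, 86, 41, 1] for k=0..3.
The orbit structure of x ↦ 46x mod 145: 40 orbits of sizes [4, 4, 4, 4, 4, 4, 4, 4, 4, 4, 4, 4, 4, 4, 4, 4, 4, 4, 4, 4, 4, 4, 4, 4, 4, 4, 4, 4, 4, 4, 4, 4, 4, 4, 4, 1, 1, 1, 1, 1].
n − c = 145 − 40 = 105; sign = (−1)^105 = -1.

-1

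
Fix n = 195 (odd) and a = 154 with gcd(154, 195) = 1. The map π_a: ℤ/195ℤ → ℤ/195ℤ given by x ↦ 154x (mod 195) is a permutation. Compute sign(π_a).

Start at x=184: 184 → 61 → 34 → 166 → 19 → 1 → 154 → … (one orbit).
The orbit structure of x ↦ 154x mod 195: 24 orbits of sizes [12, 12, 12, 12, 12, 12, 12, 12, 12, 12, 12, 12, 12, 12, 12, 2, 2, 2, 2, 2, 2, 1, 1, 1].
n − c = 195 − 24 = 171; sign = (−1)^171 = -1.

-1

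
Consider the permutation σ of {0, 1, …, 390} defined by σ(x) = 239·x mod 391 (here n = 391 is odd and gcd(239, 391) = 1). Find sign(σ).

Trace 18: π^k(18) = [18, 1, 239, 35, 154, 52, 307] for k=0..6.
Cycle type of π: 11×34 + 1×17; total 51 cycles.
With 51 cycles on 391 points, sign = (−1)^{391−51} = +1.
Zolotarev: (239|391) = +1, matching the cycle-count sign.

+1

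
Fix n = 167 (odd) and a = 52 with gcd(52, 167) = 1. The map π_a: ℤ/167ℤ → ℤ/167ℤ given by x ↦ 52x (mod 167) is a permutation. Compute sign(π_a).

-1

Trace 77: π^k(77) = [77, 163, 126, 39, 24, 79, 100] for k=0..6.
2 cycles of lengths [166, 1].
Σ(ℓ_i−1) = 167−2 = 165; sign = (−1)^165 = -1.
Via Zolotarev, sign(π_{52}) = (52|167) = -1.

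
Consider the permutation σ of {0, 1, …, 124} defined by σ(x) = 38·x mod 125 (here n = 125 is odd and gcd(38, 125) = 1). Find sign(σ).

Trace 83: π^k(83) = [83, 29, 102, 1, 38, 69, 122] for k=0..6.
Decompose π into cycles: lengths [100, 20, 4, 1] (4 cycles, including the fixed point 0).
4 cycles on 125: each ℓ→(−1)^(ℓ−1), product (−1)^121 = -1.
(38|125)_J = -1 (Zolotarev's lemma cross-check).

-1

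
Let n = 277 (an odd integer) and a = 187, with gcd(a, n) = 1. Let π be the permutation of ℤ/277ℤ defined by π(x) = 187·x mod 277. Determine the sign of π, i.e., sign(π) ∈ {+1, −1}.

+1

Start at x=264: 264 → 62 → 237 → 276 → 90 → 210 → 213 → … (one orbit).
Decompose π into cycles: lengths [138, 138, 1] (3 cycles, including the fixed point 0).
n − c = 277 − 3 = 274; sign = (−1)^274 = +1.
The Jacobi symbol (187|277) = +1 (Zolotarev) agrees.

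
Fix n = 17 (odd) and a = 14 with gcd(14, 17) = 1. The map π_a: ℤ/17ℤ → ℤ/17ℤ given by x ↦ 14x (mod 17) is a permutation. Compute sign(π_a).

Start at x=1: 1 → 14 → 9 → 7 → 13 → 12 → 15 → … (one orbit).
π_14 has 2 disjoint cycles with lengths [16, 1] on {0,…,16}.
With 2 cycles on 17 points, sign = (−1)^{17−2} = -1.
Via Zolotarev, sign(π_{14}) = (14|17) = -1.

-1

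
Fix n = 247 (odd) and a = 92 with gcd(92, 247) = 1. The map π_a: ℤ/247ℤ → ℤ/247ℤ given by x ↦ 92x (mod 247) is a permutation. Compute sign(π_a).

+1

Orbit of 66 under x↦92x: [66, 144, 157, 118, 235, 131, 196]… (length divides ord_247(92)).
The orbit structure of x ↦ 92x mod 247: 39 orbits of sizes [9, 9, 9, 9, 9, 9, 9, 9, 9, 9, 9, 9, 9, 9, 9, 9, 9, 9, 9, 9, 9, 9, 9, 9, 9, 9, 1, 1, 1, 1, 1, 1, 1, 1, 1, 1, 1, 1, 1].
247 − 39 = 208 transpositions; sign(π) = (−1)^208 = +1.
(92|247)_J = +1 (Zolotarev's lemma cross-check).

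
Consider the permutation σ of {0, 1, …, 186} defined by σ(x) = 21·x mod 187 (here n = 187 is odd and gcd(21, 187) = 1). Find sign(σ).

Orbit of 1 under x↦21x: [1, 21, 67, 98]… (length divides ord_187(21)).
50 cycles of lengths [4, 4, 4, 4, 4, 4, 4, 4, 4, 4, 4, 4, 4, 4, 4, 4, 4, 4, 4, 4, 4, 4, 4, 4, 4, 4, 4, 4, 4, 4, 4, 4, 4, 4, 4, 4, 4, 4, 4, 4, 4, 4, 4, 4, 2, 2, 2, 2, 2, 1].
187 − 50 = 137 transpositions; sign(π) = (−1)^137 = -1.

-1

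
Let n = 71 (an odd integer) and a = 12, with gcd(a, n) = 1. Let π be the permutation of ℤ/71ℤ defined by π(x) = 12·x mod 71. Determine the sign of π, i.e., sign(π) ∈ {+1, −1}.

Orbit of 32 under x↦12x: [32, 29, 64, 58, 57, 45, 43]… (length divides ord_71(12)).
Cycle lengths of π_12 on ℤ/71ℤ: [35, 35, 1]; 3 cycles in total.
n − c = 71 − 3 = 68; sign = (−1)^68 = +1.

+1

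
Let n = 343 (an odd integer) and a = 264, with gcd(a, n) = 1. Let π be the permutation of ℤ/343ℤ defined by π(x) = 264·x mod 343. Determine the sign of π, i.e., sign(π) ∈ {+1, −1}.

Orbit of 195 under x↦264x: [195, 30, 31, 295, 19, 214, 244]… (length divides ord_343(264)).
Cycle lengths of π_264 on ℤ/343ℤ: [42, 42, 42, 42, 42, 42, 42, 6, 6, 6, 6, 6, 6, 6, 6, 1]; 16 cycles in total.
sign(π) = (−1)^{n − #cycles} = (−1)^{343−16} = (−1)^327 = -1.

-1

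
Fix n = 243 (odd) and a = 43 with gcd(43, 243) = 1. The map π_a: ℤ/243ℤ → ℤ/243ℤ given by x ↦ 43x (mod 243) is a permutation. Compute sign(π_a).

Start at x=103: 103 → 55 → 178 → 121 → 100 → 169 → 220 → … (one orbit).
The orbit structure of x ↦ 43x mod 243: 11 orbits of sizes [81, 81, 27, 27, 9, 9, 3, 3, 1, 1, 1].
With 11 cycles on 243 points, sign = (−1)^{243−11} = +1.
Zolotarev: (43|243) = +1, matching the cycle-count sign.

+1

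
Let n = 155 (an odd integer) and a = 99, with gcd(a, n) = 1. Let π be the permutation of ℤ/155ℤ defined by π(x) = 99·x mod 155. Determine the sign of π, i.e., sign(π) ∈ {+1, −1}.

Orbit of 119 under x↦99x: [119, 1, 99, 36, 154, 56]… (length divides ord_155(99)).
π_99 has 28 disjoint cycles with lengths [6, 6, 6, 6, 6, 6, 6, 6, 6, 6, 6, 6, 6, 6, 6, 6, 6, 6, 6, 6, 6, 6, 6, 6, 6, 2, 2, 1] on {0,…,154}.
sign(π) = (−1)^{n − #cycles} = (−1)^{155−28} = (−1)^127 = -1.

-1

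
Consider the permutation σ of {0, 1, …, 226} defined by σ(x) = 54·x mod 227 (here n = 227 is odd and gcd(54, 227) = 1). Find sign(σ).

Start at x=10: 10 → 86 → 104 → 168 → 219 → 22 → 53 → … (one orbit).
Cycle lengths of π_54 on ℤ/227ℤ: [226, 1]; 2 cycles in total.
227 − 2 = 225 transpositions; sign(π) = (−1)^225 = -1.

-1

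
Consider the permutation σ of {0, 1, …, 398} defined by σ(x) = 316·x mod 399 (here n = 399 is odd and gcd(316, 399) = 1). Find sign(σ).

Trace 106: π^k(106) = [106, 379, 64, 274, 1, 316] for k=0..5.
84 cycles of lengths [6, 6, 6, 6, 6, 6, 6, 6, 6, 6, 6, 6, 6, 6, 6, 6, 6, 6, 6, 6, 6, 6, 6, 6, 6, 6, 6, 6, 6, 6, 6, 6, 6, 6, 6, 6, 6, 6, 6, 6, 6, 6, 6, 6, 6, 6, 6, 6, 6, 6, 6, 6, 6, 6, 6, 6, 6, 6, 6, 6, 6, 6, 6, 1, 1, 1, 1, 1, 1, 1, 1, 1, 1, 1, 1, 1, 1, 1, 1, 1, 1, 1, 1, 1].
sign(π) = (−1)^{n − #cycles} = (−1)^{399−84} = (−1)^315 = -1.

-1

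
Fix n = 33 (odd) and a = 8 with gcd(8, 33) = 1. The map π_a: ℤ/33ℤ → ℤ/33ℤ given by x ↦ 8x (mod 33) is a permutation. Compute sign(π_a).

+1

Orbit of 8 under x↦8x: [8, 31, 17, 4, 32, 25, 2]… (length divides ord_33(8)).
5 cycles of lengths [10, 10, 10, 2, 1].
33 − 5 = 28 transpositions; sign(π) = (−1)^28 = +1.
(8|33)_J = +1 (Zolotarev's lemma cross-check).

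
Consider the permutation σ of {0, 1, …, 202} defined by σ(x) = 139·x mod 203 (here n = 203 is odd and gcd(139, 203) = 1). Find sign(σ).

Orbit of 132 under x↦139x: [132, 78, 83, 169, 146, 197, 181]… (length divides ord_203(139)).
Cycle lengths of π_139 on ℤ/203ℤ: [14, 14, 14, 14, 14, 14, 14, 14, 14, 14, 14, 14, 7, 7, 7, 7, 2, 2, 2, 1]; 20 cycles in total.
n − c = 203 − 20 = 183; sign = (−1)^183 = -1.
Check: (139/203) = -1 by Zolotarev.

-1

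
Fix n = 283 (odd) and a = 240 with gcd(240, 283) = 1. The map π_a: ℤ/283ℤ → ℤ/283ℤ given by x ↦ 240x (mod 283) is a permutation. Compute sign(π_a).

Trace 207: π^k(207) = [207, 155, 127, 199, 216, 51, 71] for k=0..6.
Cycle type of π: 47×6 + 1; total 7 cycles.
n − c = 283 − 7 = 276; sign = (−1)^276 = +1.
(240|283)_J = +1 (Zolotarev's lemma cross-check).

+1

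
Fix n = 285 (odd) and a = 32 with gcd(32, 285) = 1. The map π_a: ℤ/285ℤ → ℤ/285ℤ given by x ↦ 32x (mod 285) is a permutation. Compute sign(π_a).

-1

Orbit of 64 under x↦32x: [64, 53, 271, 122, 199, 98, 1]… (length divides ord_285(32)).
Cycle lengths of π_32 on ℤ/285ℤ: [36, 36, 36, 36, 36, 36, 18, 18, 18, 4, 4, 4, 2, 1]; 14 cycles in total.
sign(π) = (−1)^{n − #cycles} = (−1)^{285−14} = (−1)^271 = -1.
Via Zolotarev, sign(π_{32}) = (32|285) = -1.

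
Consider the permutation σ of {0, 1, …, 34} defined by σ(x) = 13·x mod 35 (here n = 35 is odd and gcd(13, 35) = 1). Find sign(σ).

Orbit of 1 under x↦13x: [1, 13, 29, 27]… (length divides ord_35(13)).
Cycle lengths of π_13 on ℤ/35ℤ: [4, 4, 4, 4, 4, 4, 4, 2, 2, 2, 1]; 11 cycles in total.
n − c = 35 − 11 = 24; sign = (−1)^24 = +1.
Zolotarev: (13|35) = +1, matching the cycle-count sign.

+1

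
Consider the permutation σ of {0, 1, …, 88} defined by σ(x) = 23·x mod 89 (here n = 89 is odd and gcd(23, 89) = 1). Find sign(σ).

-1

Start at x=49: 49 → 59 → 22 → 61 → 68 → 51 → 16 → … (one orbit).
Cycle type of π: 88 + 1; total 2 cycles.
n − c = 89 − 2 = 87; sign = (−1)^87 = -1.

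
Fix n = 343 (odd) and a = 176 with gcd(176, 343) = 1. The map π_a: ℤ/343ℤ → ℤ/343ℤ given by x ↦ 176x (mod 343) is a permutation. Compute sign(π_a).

+1

Orbit of 127 under x↦176x: [127, 57, 85, 211, 92, 71, 148]… (length divides ord_343(176)).
The orbit structure of x ↦ 176x mod 343: 19 orbits of sizes [49, 49, 49, 49, 49, 49, 7, 7, 7, 7, 7, 7, 1, 1, 1, 1, 1, 1, 1].
With 19 cycles on 343 points, sign = (−1)^{343−19} = +1.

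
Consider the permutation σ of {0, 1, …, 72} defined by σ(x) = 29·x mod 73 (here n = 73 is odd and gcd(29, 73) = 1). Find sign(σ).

-1

Orbit of 58 under x↦29x: [58, 3, 14, 41, 21, 25, 68]… (length divides ord_73(29)).
π_29 has 2 disjoint cycles with lengths [72, 1] on {0,…,72}.
73 − 2 = 71 transpositions; sign(π) = (−1)^71 = -1.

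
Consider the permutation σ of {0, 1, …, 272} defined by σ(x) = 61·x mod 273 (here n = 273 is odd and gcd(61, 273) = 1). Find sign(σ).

-1

Trace 1: π^k(1) = [1, 61, 172, 118, 100, 94] for k=0..5.
Cycle type of π: 6×39 + 3×12 + 1×3; total 54 cycles.
With 54 cycles on 273 points, sign = (−1)^{273−54} = -1.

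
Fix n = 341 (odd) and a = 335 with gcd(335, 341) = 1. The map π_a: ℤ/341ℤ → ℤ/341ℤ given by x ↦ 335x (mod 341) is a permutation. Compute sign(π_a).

+1

Trace 335: π^k(335) = [335, 36, 125, 273, 67, 280, 25] for k=0..6.
Decompose π into cycles: lengths [15, 15, 15, 15, 15, 15, 15, 15, 15, 15, 15, 15, 15, 15, 15, 15, 15, 15, 15, 15, 5, 5, 3, 3, 3, 3, 3, 3, 3, 3, 3, 3, 1] (33 cycles, including the fixed point 0).
Σ(ℓ_i−1) = 341−33 = 308; sign = (−1)^308 = +1.
Via Zolotarev, sign(π_{335}) = (335|341) = +1.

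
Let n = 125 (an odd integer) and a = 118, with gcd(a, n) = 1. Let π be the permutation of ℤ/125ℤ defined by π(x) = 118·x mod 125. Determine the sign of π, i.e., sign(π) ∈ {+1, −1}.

-1

Orbit of 24 under x↦118x: [24, 82, 51, 18, 124, 7, 76]… (length divides ord_125(118)).
12 cycles of lengths [20, 20, 20, 20, 20, 4, 4, 4, 4, 4, 4, 1].
125 − 12 = 113 transpositions; sign(π) = (−1)^113 = -1.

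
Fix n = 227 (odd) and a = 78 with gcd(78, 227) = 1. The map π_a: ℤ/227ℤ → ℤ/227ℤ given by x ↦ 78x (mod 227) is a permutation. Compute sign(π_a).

Start at x=76: 76 → 26 → 212 → 192 → 221 → 213 → 43 → … (one orbit).
3 cycles of lengths [113, 113, 1].
Σ(ℓ_i−1) = 227−3 = 224; sign = (−1)^224 = +1.
(78|227)_J = +1 (Zolotarev's lemma cross-check).

+1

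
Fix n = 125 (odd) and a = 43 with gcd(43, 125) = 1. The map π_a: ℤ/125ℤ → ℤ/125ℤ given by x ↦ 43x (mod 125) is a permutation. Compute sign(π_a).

Trace 57: π^k(57) = [57, 76, 18, 24, 32, 1, 43] for k=0..6.
Decompose π into cycles: lengths [20, 20, 20, 20, 20, 4, 4, 4, 4, 4, 4, 1] (12 cycles, including the fixed point 0).
Σ(ℓ_i−1) = 125−12 = 113; sign = (−1)^113 = -1.

-1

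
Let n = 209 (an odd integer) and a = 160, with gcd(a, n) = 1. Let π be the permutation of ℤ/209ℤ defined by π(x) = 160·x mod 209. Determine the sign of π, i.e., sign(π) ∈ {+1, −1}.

+1

Start at x=183: 183 → 20 → 65 → 159 → 151 → 125 → 145 → … (one orbit).
The orbit structure of x ↦ 160x mod 209: 11 orbits of sizes [30, 30, 30, 30, 30, 30, 10, 6, 6, 6, 1].
n − c = 209 − 11 = 198; sign = (−1)^198 = +1.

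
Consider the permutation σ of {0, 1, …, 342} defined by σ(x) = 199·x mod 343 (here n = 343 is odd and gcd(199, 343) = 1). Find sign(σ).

-1

Trace 272: π^k(272) = [272, 277, 243, 337, 178, 93, 328] for k=0..6.
The orbit structure of x ↦ 199x mod 343: 4 orbits of sizes [294, 42, 6, 1].
343 − 4 = 339 transpositions; sign(π) = (−1)^339 = -1.
Zolotarev: (199|343) = -1, matching the cycle-count sign.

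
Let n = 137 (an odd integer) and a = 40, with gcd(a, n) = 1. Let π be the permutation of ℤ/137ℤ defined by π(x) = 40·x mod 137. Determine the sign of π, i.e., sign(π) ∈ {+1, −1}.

-1

Start at x=55: 55 → 8 → 46 → 59 → 31 → 7 → 6 → … (one orbit).
π_40 has 2 disjoint cycles with lengths [136, 1] on {0,…,136}.
With 2 cycles on 137 points, sign = (−1)^{137−2} = -1.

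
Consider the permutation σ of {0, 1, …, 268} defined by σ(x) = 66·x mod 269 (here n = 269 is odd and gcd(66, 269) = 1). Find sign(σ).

+1

Start at x=136: 136 → 99 → 78 → 37 → 21 → 41 → 16 → … (one orbit).
Cycle type of π: 67×4 + 1; total 5 cycles.
With 5 cycles on 269 points, sign = (−1)^{269−5} = +1.
The Jacobi symbol (66|269) = +1 (Zolotarev) agrees.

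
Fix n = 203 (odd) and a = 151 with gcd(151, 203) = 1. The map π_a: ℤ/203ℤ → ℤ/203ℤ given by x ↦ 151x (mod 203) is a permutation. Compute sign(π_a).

Trace 22: π^k(22) = [22, 74, 9, 141, 179, 30, 64] for k=0..6.
π_151 has 9 disjoint cycles with lengths [42, 42, 42, 42, 14, 14, 3, 3, 1] on {0,…,202}.
203 − 9 = 194 transpositions; sign(π) = (−1)^194 = +1.
The Jacobi symbol (151|203) = +1 (Zolotarev) agrees.

+1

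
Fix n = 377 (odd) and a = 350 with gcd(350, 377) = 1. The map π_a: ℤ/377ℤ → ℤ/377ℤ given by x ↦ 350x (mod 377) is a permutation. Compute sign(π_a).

-1

Trace 12: π^k(12) = [12, 53, 77, 183, 337, 326, 246] for k=0..6.
Decompose π into cycles: lengths [28, 28, 28, 28, 28, 28, 28, 28, 28, 28, 28, 28, 28, 2, 2, 2, 2, 2, 2, 1] (20 cycles, including the fixed point 0).
n − c = 377 − 20 = 357; sign = (−1)^357 = -1.
The Jacobi symbol (350|377) = -1 (Zolotarev) agrees.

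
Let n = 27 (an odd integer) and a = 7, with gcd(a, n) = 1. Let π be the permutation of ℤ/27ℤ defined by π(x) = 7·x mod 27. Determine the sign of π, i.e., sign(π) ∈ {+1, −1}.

Trace 25: π^k(25) = [25, 13, 10, 16, 4, 1, 7] for k=0..6.
Cycle lengths of π_7 on ℤ/27ℤ: [9, 9, 3, 3, 1, 1, 1]; 7 cycles in total.
Σ(ℓ_i−1) = 27−7 = 20; sign = (−1)^20 = +1.
(7|27)_J = +1 (Zolotarev's lemma cross-check).

+1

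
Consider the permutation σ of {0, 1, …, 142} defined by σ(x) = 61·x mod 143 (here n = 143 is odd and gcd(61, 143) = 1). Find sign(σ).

-1

Orbit of 81 under x↦61x: [81, 79, 100, 94, 14, 139, 42]… (length divides ord_143(61)).
10 cycles of lengths [30, 30, 30, 30, 10, 3, 3, 3, 3, 1].
With 10 cycles on 143 points, sign = (−1)^{143−10} = -1.
Zolotarev: (61|143) = -1, matching the cycle-count sign.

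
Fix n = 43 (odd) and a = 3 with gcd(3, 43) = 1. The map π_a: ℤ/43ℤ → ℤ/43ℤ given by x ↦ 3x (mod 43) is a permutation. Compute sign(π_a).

-1

Trace 1: π^k(1) = [1, 3, 9, 27, 38, 28, 41] for k=0..6.
Decompose π into cycles: lengths [42, 1] (2 cycles, including the fixed point 0).
43 − 2 = 41 transpositions; sign(π) = (−1)^41 = -1.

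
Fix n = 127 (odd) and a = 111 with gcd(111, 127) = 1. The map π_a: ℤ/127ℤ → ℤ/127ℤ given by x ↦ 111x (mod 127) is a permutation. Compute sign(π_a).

-1

Start at x=63: 63 → 8 → 126 → 16 → 125 → 32 → 123 → … (one orbit).
Cycle lengths of π_111 on ℤ/127ℤ: [14, 14, 14, 14, 14, 14, 14, 14, 14, 1]; 10 cycles in total.
With 10 cycles on 127 points, sign = (−1)^{127−10} = -1.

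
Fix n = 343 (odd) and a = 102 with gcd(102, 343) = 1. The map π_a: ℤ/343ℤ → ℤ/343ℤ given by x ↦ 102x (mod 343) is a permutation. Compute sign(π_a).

+1

Start at x=65: 65 → 113 → 207 → 191 → 274 → 165 → 23 → … (one orbit).
π_102 has 7 disjoint cycles with lengths [147, 147, 21, 21, 3, 3, 1] on {0,…,342}.
7 cycles on 343: each ℓ→(−1)^(ℓ−1), product (−1)^336 = +1.
(102|343)_J = +1 (Zolotarev's lemma cross-check).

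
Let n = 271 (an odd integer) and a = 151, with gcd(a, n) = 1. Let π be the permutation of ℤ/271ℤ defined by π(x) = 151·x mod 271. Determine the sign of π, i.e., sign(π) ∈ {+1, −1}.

Start at x=250: 250 → 81 → 36 → 16 → 248 → 50 → 233 → … (one orbit).
The orbit structure of x ↦ 151x mod 271: 3 orbits of sizes [135, 135, 1].
3 cycles on 271: each ℓ→(−1)^(ℓ−1), product (−1)^268 = +1.

+1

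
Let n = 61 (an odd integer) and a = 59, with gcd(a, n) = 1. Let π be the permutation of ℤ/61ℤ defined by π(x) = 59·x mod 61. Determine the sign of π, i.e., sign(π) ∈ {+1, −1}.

Trace 40: π^k(40) = [40, 42, 38, 46, 30, 1, 59] for k=0..6.
2 cycles of lengths [60, 1].
With 2 cycles on 61 points, sign = (−1)^{61−2} = -1.
(59|61)_J = -1 (Zolotarev's lemma cross-check).

-1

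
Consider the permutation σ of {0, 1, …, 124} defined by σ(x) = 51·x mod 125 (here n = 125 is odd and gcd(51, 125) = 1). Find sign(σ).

+1

Orbit of 76 under x↦51x: [76, 1, 51, 101, 26]… (length divides ord_125(51)).
π_51 has 45 disjoint cycles with lengths [5, 5, 5, 5, 5, 5, 5, 5, 5, 5, 5, 5, 5, 5, 5, 5, 5, 5, 5, 5, 1, 1, 1, 1, 1, 1, 1, 1, 1, 1, 1, 1, 1, 1, 1, 1, 1, 1, 1, 1, 1, 1, 1, 1, 1] on {0,…,124}.
With 45 cycles on 125 points, sign = (−1)^{125−45} = +1.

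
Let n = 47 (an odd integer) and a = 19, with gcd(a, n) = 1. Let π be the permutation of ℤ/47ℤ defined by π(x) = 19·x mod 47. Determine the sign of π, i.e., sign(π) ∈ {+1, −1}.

Trace 8: π^k(8) = [8, 11, 21, 23, 14, 31, 25] for k=0..6.
Cycle type of π: 46 + 1; total 2 cycles.
sign(π) = (−1)^{n − #cycles} = (−1)^{47−2} = (−1)^45 = -1.

-1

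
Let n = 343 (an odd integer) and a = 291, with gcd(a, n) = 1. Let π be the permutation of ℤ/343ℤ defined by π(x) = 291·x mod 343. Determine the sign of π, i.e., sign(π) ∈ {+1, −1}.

+1

Orbit of 120 under x↦291x: [120, 277, 2, 239, 263, 44, 113]… (length divides ord_343(291)).
The orbit structure of x ↦ 291x mod 343: 7 orbits of sizes [147, 147, 21, 21, 3, 3, 1].
7 cycles on 343: each ℓ→(−1)^(ℓ−1), product (−1)^336 = +1.
Zolotarev: (291|343) = +1, matching the cycle-count sign.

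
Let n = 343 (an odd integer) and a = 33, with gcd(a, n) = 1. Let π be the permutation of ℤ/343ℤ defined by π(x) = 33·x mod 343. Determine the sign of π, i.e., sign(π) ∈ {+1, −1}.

Trace 162: π^k(162) = [162, 201, 116, 55, 100, 213, 169] for k=0..6.
The orbit structure of x ↦ 33x mod 343: 4 orbits of sizes [294, 42, 6, 1].
sign(π) = (−1)^{n − #cycles} = (−1)^{343−4} = (−1)^339 = -1.

-1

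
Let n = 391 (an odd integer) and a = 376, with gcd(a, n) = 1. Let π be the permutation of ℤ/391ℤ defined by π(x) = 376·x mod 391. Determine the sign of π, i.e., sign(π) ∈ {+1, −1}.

+1

Trace 169: π^k(169) = [169, 202, 98, 94, 154, 36, 242] for k=0..6.
The orbit structure of x ↦ 376x mod 391: 9 orbits of sizes [88, 88, 88, 88, 11, 11, 8, 8, 1].
sign(π) = (−1)^{n − #cycles} = (−1)^{391−9} = (−1)^382 = +1.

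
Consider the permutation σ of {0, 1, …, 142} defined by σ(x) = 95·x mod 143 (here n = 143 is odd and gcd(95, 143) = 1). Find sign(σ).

Orbit of 127 under x↦95x: [127, 53, 30, 133, 51, 126, 101]… (length divides ord_143(95)).
8 cycles of lengths [30, 30, 30, 30, 10, 6, 6, 1].
8 cycles on 143: each ℓ→(−1)^(ℓ−1), product (−1)^135 = -1.
(95|143)_J = -1 (Zolotarev's lemma cross-check).

-1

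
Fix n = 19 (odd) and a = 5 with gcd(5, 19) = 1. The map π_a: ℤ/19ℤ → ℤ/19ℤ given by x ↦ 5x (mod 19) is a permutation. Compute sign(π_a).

+1

Trace 11: π^k(11) = [11, 17, 9, 7, 16, 4, 1] for k=0..6.
The orbit structure of x ↦ 5x mod 19: 3 orbits of sizes [9, 9, 1].
19 − 3 = 16 transpositions; sign(π) = (−1)^16 = +1.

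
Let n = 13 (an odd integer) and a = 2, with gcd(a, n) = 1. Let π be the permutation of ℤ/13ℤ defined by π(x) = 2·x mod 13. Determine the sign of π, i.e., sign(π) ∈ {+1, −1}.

Start at x=9: 9 → 5 → 10 → 7 → 1 → 2 → 4 → … (one orbit).
Decompose π into cycles: lengths [12, 1] (2 cycles, including the fixed point 0).
Σ(ℓ_i−1) = 13−2 = 11; sign = (−1)^11 = -1.
The Jacobi symbol (2|13) = -1 (Zolotarev) agrees.

-1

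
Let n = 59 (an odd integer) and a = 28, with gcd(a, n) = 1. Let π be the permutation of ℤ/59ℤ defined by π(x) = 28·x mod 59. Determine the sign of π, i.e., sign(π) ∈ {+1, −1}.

+1

Start at x=7: 7 → 19 → 1 → 28 → 17 → 4 → 53 → … (one orbit).
Cycle lengths of π_28 on ℤ/59ℤ: [29, 29, 1]; 3 cycles in total.
n − c = 59 − 3 = 56; sign = (−1)^56 = +1.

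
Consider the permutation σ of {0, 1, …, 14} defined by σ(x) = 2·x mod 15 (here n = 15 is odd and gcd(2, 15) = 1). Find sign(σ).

+1

Trace 2: π^k(2) = [2, 4, 8, 1] for k=0..3.
5 cycles of lengths [4, 4, 4, 2, 1].
15 − 5 = 10 transpositions; sign(π) = (−1)^10 = +1.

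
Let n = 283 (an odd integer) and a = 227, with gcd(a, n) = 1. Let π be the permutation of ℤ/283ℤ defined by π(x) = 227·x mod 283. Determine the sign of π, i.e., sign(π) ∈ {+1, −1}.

+1

Orbit of 143 under x↦227x: [143, 199, 176, 49, 86, 278, 280]… (length divides ord_283(227)).
Decompose π into cycles: lengths [141, 141, 1] (3 cycles, including the fixed point 0).
With 3 cycles on 283 points, sign = (−1)^{283−3} = +1.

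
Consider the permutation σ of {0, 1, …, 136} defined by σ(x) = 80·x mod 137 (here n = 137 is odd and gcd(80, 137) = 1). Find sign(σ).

Start at x=28: 28 → 48 → 4 → 46 → 118 → 124 → 56 → … (one orbit).
Cycle lengths of π_80 on ℤ/137ℤ: [136, 1]; 2 cycles in total.
With 2 cycles on 137 points, sign = (−1)^{137−2} = -1.
(80|137)_J = -1 (Zolotarev's lemma cross-check).

-1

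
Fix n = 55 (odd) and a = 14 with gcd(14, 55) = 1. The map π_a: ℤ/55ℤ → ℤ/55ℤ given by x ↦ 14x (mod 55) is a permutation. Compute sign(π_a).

Trace 9: π^k(9) = [9, 16, 4, 1, 14, 31, 49] for k=0..6.
9 cycles of lengths [10, 10, 10, 10, 5, 5, 2, 2, 1].
With 9 cycles on 55 points, sign = (−1)^{55−9} = +1.
The Jacobi symbol (14|55) = +1 (Zolotarev) agrees.

+1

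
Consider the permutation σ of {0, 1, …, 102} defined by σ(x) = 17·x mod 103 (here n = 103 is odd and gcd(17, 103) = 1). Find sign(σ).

Start at x=56: 56 → 25 → 13 → 15 → 49 → 9 → 50 → … (one orbit).
π_17 has 3 disjoint cycles with lengths [51, 51, 1] on {0,…,102}.
103 − 3 = 100 transpositions; sign(π) = (−1)^100 = +1.
(17|103)_J = +1 (Zolotarev's lemma cross-check).

+1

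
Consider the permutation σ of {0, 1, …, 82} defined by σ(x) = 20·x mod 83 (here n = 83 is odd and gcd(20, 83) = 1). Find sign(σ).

Orbit of 11 under x↦20x: [11, 54, 1, 20, 68, 32, 59]… (length divides ord_83(20)).
Cycle lengths of π_20 on ℤ/83ℤ: [82, 1]; 2 cycles in total.
With 2 cycles on 83 points, sign = (−1)^{83−2} = -1.
Zolotarev: (20|83) = -1, matching the cycle-count sign.

-1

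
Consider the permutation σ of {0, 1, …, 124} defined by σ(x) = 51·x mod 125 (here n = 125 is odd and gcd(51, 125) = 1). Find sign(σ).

+1

Orbit of 101 under x↦51x: [101, 26, 76, 1, 51]… (length divides ord_125(51)).
Cycle type of π: 5×20 + 1×25; total 45 cycles.
Σ(ℓ_i−1) = 125−45 = 80; sign = (−1)^80 = +1.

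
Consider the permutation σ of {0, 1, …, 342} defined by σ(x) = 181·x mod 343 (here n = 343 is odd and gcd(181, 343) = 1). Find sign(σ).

Start at x=272: 272 → 183 → 195 → 309 → 20 → 190 → 90 → … (one orbit).
10 cycles of lengths [98, 98, 98, 14, 14, 14, 2, 2, 2, 1].
Σ(ℓ_i−1) = 343−10 = 333; sign = (−1)^333 = -1.
The Jacobi symbol (181|343) = -1 (Zolotarev) agrees.

-1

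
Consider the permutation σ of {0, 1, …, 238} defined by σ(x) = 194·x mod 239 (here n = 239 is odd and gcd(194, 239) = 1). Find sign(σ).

-1

Start at x=233: 233 → 31 → 39 → 157 → 105 → 55 → 154 → … (one orbit).
π_194 has 2 disjoint cycles with lengths [238, 1] on {0,…,238}.
2 cycles on 239: each ℓ→(−1)^(ℓ−1), product (−1)^237 = -1.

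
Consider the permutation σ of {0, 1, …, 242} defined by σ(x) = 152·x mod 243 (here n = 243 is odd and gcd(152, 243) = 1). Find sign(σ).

-1

Start at x=80: 80 → 10 → 62 → 190 → 206 → 208 → 26 → … (one orbit).
Decompose π into cycles: lengths [54, 54, 54, 18, 18, 18, 6, 6, 6, 2, 2, 2, 2, 1] (14 cycles, including the fixed point 0).
With 14 cycles on 243 points, sign = (−1)^{243−14} = -1.
Check: (152/243) = -1 by Zolotarev.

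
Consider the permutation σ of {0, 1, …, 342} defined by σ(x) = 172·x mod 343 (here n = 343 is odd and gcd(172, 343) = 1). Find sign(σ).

Start at x=317: 317 → 330 → 165 → 254 → 127 → 235 → 289 → … (one orbit).
The orbit structure of x ↦ 172x mod 343: 7 orbits of sizes [147, 147, 21, 21, 3, 3, 1].
sign(π) = (−1)^{n − #cycles} = (−1)^{343−7} = (−1)^336 = +1.

+1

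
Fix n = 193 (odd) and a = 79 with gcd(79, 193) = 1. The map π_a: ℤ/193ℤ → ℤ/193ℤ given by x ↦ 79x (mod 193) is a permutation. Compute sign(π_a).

-1

Orbit of 188 under x↦79x: [188, 184, 61, 187, 105, 189, 70]… (length divides ord_193(79)).
Cycle type of π: 192 + 1; total 2 cycles.
sign(π) = (−1)^{n − #cycles} = (−1)^{193−2} = (−1)^191 = -1.
Zolotarev: (79|193) = -1, matching the cycle-count sign.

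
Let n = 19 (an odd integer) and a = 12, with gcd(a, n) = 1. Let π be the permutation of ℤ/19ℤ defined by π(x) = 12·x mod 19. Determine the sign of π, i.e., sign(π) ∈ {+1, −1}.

Start at x=11: 11 → 18 → 7 → 8 → 1 → 12 → 11 (one orbit).
The orbit structure of x ↦ 12x mod 19: 4 orbits of sizes [6, 6, 6, 1].
19 − 4 = 15 transpositions; sign(π) = (−1)^15 = -1.
(12|19)_J = -1 (Zolotarev's lemma cross-check).

-1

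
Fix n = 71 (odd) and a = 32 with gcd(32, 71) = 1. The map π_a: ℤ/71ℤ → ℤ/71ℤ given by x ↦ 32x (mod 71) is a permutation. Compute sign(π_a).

+1

Trace 30: π^k(30) = [30, 37, 48, 45, 20, 1, 32] for k=0..6.
The orbit structure of x ↦ 32x mod 71: 11 orbits of sizes [7, 7, 7, 7, 7, 7, 7, 7, 7, 7, 1].
11 cycles on 71: each ℓ→(−1)^(ℓ−1), product (−1)^60 = +1.
(32|71)_J = +1 (Zolotarev's lemma cross-check).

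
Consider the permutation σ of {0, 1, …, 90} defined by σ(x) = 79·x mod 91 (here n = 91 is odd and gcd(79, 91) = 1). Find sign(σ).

Orbit of 79 under x↦79x: [79, 53, 1]… (length divides ord_91(79)).
π_79 has 39 disjoint cycles with lengths [3, 3, 3, 3, 3, 3, 3, 3, 3, 3, 3, 3, 3, 3, 3, 3, 3, 3, 3, 3, 3, 3, 3, 3, 3, 3, 1, 1, 1, 1, 1, 1, 1, 1, 1, 1, 1, 1, 1] on {0,…,90}.
n − c = 91 − 39 = 52; sign = (−1)^52 = +1.

+1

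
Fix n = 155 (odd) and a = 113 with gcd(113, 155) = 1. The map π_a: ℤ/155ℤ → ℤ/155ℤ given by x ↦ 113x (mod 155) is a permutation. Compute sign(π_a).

Start at x=131: 131 → 78 → 134 → 107 → 1 → 113 → 59 → … (one orbit).
π_113 has 6 disjoint cycles with lengths [60, 60, 15, 15, 4, 1] on {0,…,154}.
155 − 6 = 149 transpositions; sign(π) = (−1)^149 = -1.

-1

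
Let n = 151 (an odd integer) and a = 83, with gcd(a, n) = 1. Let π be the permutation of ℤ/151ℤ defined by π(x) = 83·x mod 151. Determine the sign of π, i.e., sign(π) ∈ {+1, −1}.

Trace 1: π^k(1) = [1, 83, 94, 101, 78, 132, 84] for k=0..6.
Cycle type of π: 50×3 + 1; total 4 cycles.
With 4 cycles on 151 points, sign = (−1)^{151−4} = -1.
Via Zolotarev, sign(π_{83}) = (83|151) = -1.

-1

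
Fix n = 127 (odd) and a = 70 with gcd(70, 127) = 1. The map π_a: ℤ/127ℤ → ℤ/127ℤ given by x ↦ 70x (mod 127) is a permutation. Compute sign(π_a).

Orbit of 4 under x↦70x: [4, 26, 42, 19, 60, 9, 122]… (length divides ord_127(70)).
Decompose π into cycles: lengths [63, 63, 1] (3 cycles, including the fixed point 0).
Σ(ℓ_i−1) = 127−3 = 124; sign = (−1)^124 = +1.
Check: (70/127) = +1 by Zolotarev.

+1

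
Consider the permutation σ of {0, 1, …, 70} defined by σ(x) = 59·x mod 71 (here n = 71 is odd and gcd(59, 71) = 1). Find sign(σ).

Trace 60: π^k(60) = [60, 61, 49, 51, 27, 31, 54] for k=0..6.
2 cycles of lengths [70, 1].
71 − 2 = 69 transpositions; sign(π) = (−1)^69 = -1.
Via Zolotarev, sign(π_{59}) = (59|71) = -1.

-1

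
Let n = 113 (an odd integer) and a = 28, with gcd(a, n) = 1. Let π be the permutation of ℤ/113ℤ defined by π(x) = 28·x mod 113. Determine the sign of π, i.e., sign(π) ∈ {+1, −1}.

+1

Trace 28: π^k(28) = [28, 106, 30, 49, 16, 109, 1] for k=0..6.
Decompose π into cycles: lengths [7, 7, 7, 7, 7, 7, 7, 7, 7, 7, 7, 7, 7, 7, 7, 7, 1] (17 cycles, including the fixed point 0).
sign(π) = (−1)^{n − #cycles} = (−1)^{113−17} = (−1)^96 = +1.
Zolotarev: (28|113) = +1, matching the cycle-count sign.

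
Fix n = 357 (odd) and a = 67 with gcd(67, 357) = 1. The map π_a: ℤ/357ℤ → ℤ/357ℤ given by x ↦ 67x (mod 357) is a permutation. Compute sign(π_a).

Orbit of 1 under x↦67x: [1, 67, 205, 169, 256, 16]… (length divides ord_357(67)).
The orbit structure of x ↦ 67x mod 357: 81 orbits of sizes [6, 6, 6, 6, 6, 6, 6, 6, 6, 6, 6, 6, 6, 6, 6, 6, 6, 6, 6, 6, 6, 6, 6, 6, 6, 6, 6, 6, 6, 6, 6, 6, 6, 6, 6, 6, 6, 6, 6, 6, 6, 6, 6, 6, 6, 6, 6, 6, 3, 3, 3, 3, 3, 3, 2, 2, 2, 2, 2, 2, 2, 2, 2, 2, 2, 2, 2, 2, 2, 2, 2, 2, 2, 2, 2, 2, 2, 2, 1, 1, 1].
sign(π) = (−1)^{n − #cycles} = (−1)^{357−81} = (−1)^276 = +1.

+1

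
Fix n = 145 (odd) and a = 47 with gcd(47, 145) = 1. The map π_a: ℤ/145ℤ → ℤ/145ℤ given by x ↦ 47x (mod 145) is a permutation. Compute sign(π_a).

Trace 109: π^k(109) = [109, 48, 81, 37, 144, 98, 111] for k=0..6.
Cycle lengths of π_47 on ℤ/145ℤ: [28, 28, 28, 28, 28, 4, 1]; 7 cycles in total.
n − c = 145 − 7 = 138; sign = (−1)^138 = +1.

+1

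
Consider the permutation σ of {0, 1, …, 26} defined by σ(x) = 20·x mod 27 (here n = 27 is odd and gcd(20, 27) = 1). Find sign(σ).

-1

Orbit of 22 under x↦20x: [22, 8, 25, 14, 10, 11, 4]… (length divides ord_27(20)).
Cycle lengths of π_20 on ℤ/27ℤ: [18, 6, 2, 1]; 4 cycles in total.
27 − 4 = 23 transpositions; sign(π) = (−1)^23 = -1.
Zolotarev: (20|27) = -1, matching the cycle-count sign.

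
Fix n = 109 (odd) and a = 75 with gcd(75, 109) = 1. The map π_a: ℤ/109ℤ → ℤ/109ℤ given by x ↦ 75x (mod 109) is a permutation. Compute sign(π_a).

Trace 16: π^k(16) = [16, 1, 75, 66, 45, 105, 27] for k=0..6.
π_75 has 13 disjoint cycles with lengths [9, 9, 9, 9, 9, 9, 9, 9, 9, 9, 9, 9, 1] on {0,…,108}.
With 13 cycles on 109 points, sign = (−1)^{109−13} = +1.
Via Zolotarev, sign(π_{75}) = (75|109) = +1.

+1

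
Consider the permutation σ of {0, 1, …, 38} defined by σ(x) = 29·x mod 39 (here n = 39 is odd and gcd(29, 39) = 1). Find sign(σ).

-1

Start at x=14: 14 → 16 → 35 → 1 → 29 → 22 → 14 (one orbit).
Decompose π into cycles: lengths [6, 6, 6, 6, 3, 3, 3, 3, 2, 1] (10 cycles, including the fixed point 0).
10 cycles on 39: each ℓ→(−1)^(ℓ−1), product (−1)^29 = -1.
The Jacobi symbol (29|39) = -1 (Zolotarev) agrees.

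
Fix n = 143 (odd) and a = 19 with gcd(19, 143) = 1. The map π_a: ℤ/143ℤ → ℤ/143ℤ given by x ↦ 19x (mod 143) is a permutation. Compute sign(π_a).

+1

Orbit of 12 under x↦19x: [12, 85, 42, 83, 4, 76, 14]… (length divides ord_143(19)).
Cycle type of π: 60×2 + 12 + 10 + 1; total 5 cycles.
sign(π) = (−1)^{n − #cycles} = (−1)^{143−5} = (−1)^138 = +1.
(19|143)_J = +1 (Zolotarev's lemma cross-check).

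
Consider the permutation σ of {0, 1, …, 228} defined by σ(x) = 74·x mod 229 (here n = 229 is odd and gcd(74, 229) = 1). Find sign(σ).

-1

Start at x=77: 77 → 202 → 63 → 82 → 114 → 192 → 10 → … (one orbit).
π_74 has 2 disjoint cycles with lengths [228, 1] on {0,…,228}.
With 2 cycles on 229 points, sign = (−1)^{229−2} = -1.
(74|229)_J = -1 (Zolotarev's lemma cross-check).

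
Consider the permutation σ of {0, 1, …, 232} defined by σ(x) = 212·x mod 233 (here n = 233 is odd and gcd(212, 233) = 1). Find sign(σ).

-1

Trace 45: π^k(45) = [45, 220, 40, 92, 165, 30, 69] for k=0..6.
π_212 has 2 disjoint cycles with lengths [232, 1] on {0,…,232}.
233 − 2 = 231 transpositions; sign(π) = (−1)^231 = -1.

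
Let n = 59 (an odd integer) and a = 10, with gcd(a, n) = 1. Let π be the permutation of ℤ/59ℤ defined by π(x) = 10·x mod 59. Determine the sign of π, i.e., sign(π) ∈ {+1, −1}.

Start at x=56: 56 → 29 → 54 → 9 → 31 → 15 → 32 → … (one orbit).
π_10 has 2 disjoint cycles with lengths [58, 1] on {0,…,58}.
2 cycles on 59: each ℓ→(−1)^(ℓ−1), product (−1)^57 = -1.

-1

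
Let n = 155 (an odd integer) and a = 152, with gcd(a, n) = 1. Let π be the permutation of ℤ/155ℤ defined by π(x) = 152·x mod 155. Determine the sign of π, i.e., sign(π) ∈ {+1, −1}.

Start at x=107: 107 → 144 → 33 → 56 → 142 → 39 → 38 → … (one orbit).
The orbit structure of x ↦ 152x mod 155: 6 orbits of sizes [60, 60, 15, 15, 4, 1].
155 − 6 = 149 transpositions; sign(π) = (−1)^149 = -1.
The Jacobi symbol (152|155) = -1 (Zolotarev) agrees.

-1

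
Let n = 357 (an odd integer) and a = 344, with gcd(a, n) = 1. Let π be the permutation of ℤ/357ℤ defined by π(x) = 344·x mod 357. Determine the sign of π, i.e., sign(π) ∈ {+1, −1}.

Orbit of 1 under x↦344x: [1, 344, 169, 302]… (length divides ord_357(344)).
π_344 has 98 disjoint cycles with lengths [4, 4, 4, 4, 4, 4, 4, 4, 4, 4, 4, 4, 4, 4, 4, 4, 4, 4, 4, 4, 4, 4, 4, 4, 4, 4, 4, 4, 4, 4, 4, 4, 4, 4, 4, 4, 4, 4, 4, 4, 4, 4, 4, 4, 4, 4, 4, 4, 4, 4, 4, 4, 4, 4, 4, 4, 4, 4, 4, 4, 4, 4, 4, 4, 4, 4, 4, 4, 4, 4, 4, 4, 4, 4, 4, 4, 4, 4, 4, 4, 4, 4, 4, 4, 2, 2, 2, 2, 2, 2, 2, 1, 1, 1, 1, 1, 1, 1] on {0,…,356}.
sign(π) = (−1)^{n − #cycles} = (−1)^{357−98} = (−1)^259 = -1.
(344|357)_J = -1 (Zolotarev's lemma cross-check).

-1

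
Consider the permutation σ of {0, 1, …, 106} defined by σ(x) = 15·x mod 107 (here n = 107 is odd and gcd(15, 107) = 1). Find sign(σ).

Orbit of 5 under x↦15x: [5, 75, 55, 76, 70, 87, 21]… (length divides ord_107(15)).
Cycle lengths of π_15 on ℤ/107ℤ: [106, 1]; 2 cycles in total.
2 cycles on 107: each ℓ→(−1)^(ℓ−1), product (−1)^105 = -1.
Zolotarev: (15|107) = -1, matching the cycle-count sign.

-1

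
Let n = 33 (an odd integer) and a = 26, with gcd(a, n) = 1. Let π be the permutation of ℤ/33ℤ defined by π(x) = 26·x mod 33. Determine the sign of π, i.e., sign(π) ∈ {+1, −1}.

Trace 5: π^k(5) = [5, 31, 14, 1, 26, 16, 20] for k=0..6.
Cycle lengths of π_26 on ℤ/33ℤ: [10, 10, 5, 5, 2, 1]; 6 cycles in total.
sign(π) = (−1)^{n − #cycles} = (−1)^{33−6} = (−1)^27 = -1.
Zolotarev: (26|33) = -1, matching the cycle-count sign.

-1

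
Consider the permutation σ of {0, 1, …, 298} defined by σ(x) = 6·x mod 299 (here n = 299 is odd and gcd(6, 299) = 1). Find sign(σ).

-1

Orbit of 259 under x↦6x: [259, 59, 55, 31, 186, 219, 118]… (length divides ord_299(6)).
The orbit structure of x ↦ 6x mod 299: 6 orbits of sizes [132, 132, 12, 11, 11, 1].
sign(π) = (−1)^{n − #cycles} = (−1)^{299−6} = (−1)^293 = -1.
The Jacobi symbol (6|299) = -1 (Zolotarev) agrees.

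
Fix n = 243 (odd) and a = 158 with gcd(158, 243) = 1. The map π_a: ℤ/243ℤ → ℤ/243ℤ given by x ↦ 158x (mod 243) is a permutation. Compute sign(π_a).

-1

Start at x=209: 209 → 217 → 23 → 232 → 206 → 229 → 218 → … (one orbit).
6 cycles of lengths [162, 54, 18, 6, 2, 1].
n − c = 243 − 6 = 237; sign = (−1)^237 = -1.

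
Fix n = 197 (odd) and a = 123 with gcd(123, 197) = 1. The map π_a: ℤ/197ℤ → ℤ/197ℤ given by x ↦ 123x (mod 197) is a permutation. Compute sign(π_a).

-1

Trace 130: π^k(130) = [130, 33, 119, 59, 165, 4, 98] for k=0..6.
Decompose π into cycles: lengths [196, 1] (2 cycles, including the fixed point 0).
197 − 2 = 195 transpositions; sign(π) = (−1)^195 = -1.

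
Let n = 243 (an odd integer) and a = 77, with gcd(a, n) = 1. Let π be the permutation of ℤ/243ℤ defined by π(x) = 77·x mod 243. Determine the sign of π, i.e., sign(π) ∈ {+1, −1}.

-1

Start at x=122: 122 → 160 → 170 → 211 → 209 → 55 → 104 → … (one orbit).
Cycle lengths of π_77 on ℤ/243ℤ: [162, 54, 18, 6, 2, 1]; 6 cycles in total.
sign(π) = (−1)^{n − #cycles} = (−1)^{243−6} = (−1)^237 = -1.
Via Zolotarev, sign(π_{77}) = (77|243) = -1.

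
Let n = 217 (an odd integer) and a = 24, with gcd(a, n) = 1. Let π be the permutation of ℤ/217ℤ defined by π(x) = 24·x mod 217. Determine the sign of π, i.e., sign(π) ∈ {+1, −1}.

Start at x=145: 145 → 8 → 192 → 51 → 139 → 81 → 208 → … (one orbit).
9 cycles of lengths [30, 30, 30, 30, 30, 30, 30, 6, 1].
n − c = 217 − 9 = 208; sign = (−1)^208 = +1.

+1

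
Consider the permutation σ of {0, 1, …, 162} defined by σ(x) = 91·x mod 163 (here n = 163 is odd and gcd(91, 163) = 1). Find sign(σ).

Trace 88: π^k(88) = [88, 21, 118, 143, 136, 151, 49] for k=0..6.
Cycle lengths of π_91 on ℤ/163ℤ: [81, 81, 1]; 3 cycles in total.
n − c = 163 − 3 = 160; sign = (−1)^160 = +1.
Zolotarev: (91|163) = +1, matching the cycle-count sign.

+1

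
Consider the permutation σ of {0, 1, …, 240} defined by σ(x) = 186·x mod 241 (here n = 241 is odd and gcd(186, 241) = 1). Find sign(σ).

Start at x=88: 88 → 221 → 136 → 232 → 13 → 8 → 42 → … (one orbit).
Cycle type of π: 240 + 1; total 2 cycles.
sign(π) = (−1)^{n − #cycles} = (−1)^{241−2} = (−1)^239 = -1.

-1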